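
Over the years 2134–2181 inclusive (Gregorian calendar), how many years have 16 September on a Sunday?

Track 16 September's weekday year by year (advancing +1, or +2 across a Feb 29):
  2134: Thu  2135: Fri (+1)  2136: Sun (+2) ✓  2137: Mon (+1)  2138: Tue (+1)
  2139: Wed (+1)  2140: Fri (+2)  2141: Sat (+1)  2142: Sun (+1) ✓  2143: Mon (+1)
  2144: Wed (+2)  2145: Thu (+1)  2146: Fri (+1)  2147: Sat (+1)  … (20 more years) …
  2168: Fri (+2)  2169: Sat (+1)  2170: Sun (+1) ✓  2171: Mon (+1)  2172: Wed (+2)
  2173: Thu (+1)  2174: Fri (+1)  2175: Sat (+1)  2176: Mon (+2)  2177: Tue (+1)
  2178: Wed (+1)  2179: Thu (+1)  2180: Sat (+2)  2181: Sun (+1) ✓
Sunday years: 2136, 2142, 2153, 2159, 2164, 2170, 2181 — 7 in total.

7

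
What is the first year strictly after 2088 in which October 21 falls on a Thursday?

From one year to the next, a fixed date's weekday advances by 1, or by 2 when a Feb 29 lies between the two dates.
2088: October 21 is Thursday.
2089: Friday (+1)
2090: Saturday (+1)
2091: Sunday (+1)
2092: Tuesday (+2)
2093: Wednesday (+1)
2094: Thursday (+1)
October 21 falls on a Thursday in 2094.

2094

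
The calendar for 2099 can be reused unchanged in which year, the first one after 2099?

Two years share a calendar iff Jan 1 falls on the same weekday and both are leap or both are common. 2099: Jan 1 is Thursday, common year.
2100: Jan 1 Friday, common
2101: Jan 1 Saturday, common
2102: Jan 1 Sunday, common
2103: Jan 1 Monday, common
2104: Jan 1 Tuesday, leap
2105: Jan 1 Thursday, common
2105 matches on both conditions.

2105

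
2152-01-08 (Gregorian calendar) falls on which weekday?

January 1, 2152 is a Saturday.
January 8 is day 8 of the year, i.e. 7 days after Jan 1.
7 mod 7 = 0, so advance 0 weekdays from Saturday: Saturday.

Saturday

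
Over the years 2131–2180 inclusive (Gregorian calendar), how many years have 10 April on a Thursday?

Track 10 April's weekday year by year (advancing +1, or +2 across a Feb 29):
  2131: Tue  2132: Thu (+2) ✓  2133: Fri (+1)  2134: Sat (+1)  2135: Sun (+1)
  2136: Tue (+2)  2137: Wed (+1)  2138: Thu (+1) ✓  2139: Fri (+1)  2140: Sun (+2)
  2141: Mon (+1)  2142: Tue (+1)  2143: Wed (+1)  2144: Fri (+2)  … (22 more years) …
  2167: Fri (+1)  2168: Sun (+2)  2169: Mon (+1)  2170: Tue (+1)  2171: Wed (+1)
  2172: Fri (+2)  2173: Sat (+1)  2174: Sun (+1)  2175: Mon (+1)  2176: Wed (+2)
  2177: Thu (+1) ✓  2178: Fri (+1)  2179: Sat (+1)  2180: Mon (+2)
Thursday years: 2132, 2138, 2149, 2155, 2160, 2166, 2177 — 7 in total.

7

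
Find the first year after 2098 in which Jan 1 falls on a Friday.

2100

Jan 1 advances by 2 weekdays after a leap year and by 1 after a common year.
2098: Jan 1 is Wednesday.
2099: Thursday
2100: Friday
2100 begins on a Friday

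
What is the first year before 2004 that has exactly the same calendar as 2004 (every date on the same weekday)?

1976

Two years share a calendar iff Jan 1 falls on the same weekday and both are leap or both are common. 2004: Jan 1 is Thursday, leap year.
2003: Jan 1 Wednesday, common
2002: Jan 1 Tuesday, common
2001: Jan 1 Monday, common
2000: Jan 1 Saturday, leap
1999: Jan 1 Friday, common
1998: Jan 1 Thursday, common
1997: Jan 1 Wednesday, common
1996: Jan 1 Monday, leap
1995: Jan 1 Sunday, common
1994: Jan 1 Saturday, common
1993: Jan 1 Friday, common
1992: Jan 1 Wednesday, leap
1991: Jan 1 Tuesday, common
1990: Jan 1 Monday, common
1989: Jan 1 Sunday, common
1988: Jan 1 Friday, leap
1987: Jan 1 Thursday, common
1986: Jan 1 Wednesday, common
1985: Jan 1 Tuesday, common
1984: Jan 1 Sunday, leap
1983: Jan 1 Saturday, common
1982: Jan 1 Friday, common
1981: Jan 1 Thursday, common
1980: Jan 1 Tuesday, leap
1979: Jan 1 Monday, common
1978: Jan 1 Sunday, common
1977: Jan 1 Saturday, common
1976: Jan 1 Thursday, leap
1976 matches on both conditions.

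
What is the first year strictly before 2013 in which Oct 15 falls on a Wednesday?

From one year to the next, a fixed date's weekday advances by 1, or by 2 when a Feb 29 lies between the two dates.
2013: October 15 is Tuesday.
2012: Monday (−1)
2011: Saturday (−2)
2010: Friday (−1)
2009: Thursday (−1)
2008: Wednesday (−1)
Oct 15 falls on a Wednesday in 2008.

2008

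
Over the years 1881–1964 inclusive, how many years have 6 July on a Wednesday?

13

Track 6 July's weekday year by year (advancing +1, or +2 across a Feb 29):
  1881: Wed ✓  1882: Thu (+1)  1883: Fri (+1)  1884: Sun (+2)  1885: Mon (+1)
  1886: Tue (+1)  1887: Wed (+1) ✓  1888: Fri (+2)  1889: Sat (+1)  1890: Sun (+1)
  1891: Mon (+1)  1892: Wed (+2) ✓  1893: Thu (+1)  1894: Fri (+1)  … (56 more years) …
  1951: Fri (+1)  1952: Sun (+2)  1953: Mon (+1)  1954: Tue (+1)  1955: Wed (+1) ✓
  1956: Fri (+2)  1957: Sat (+1)  1958: Sun (+1)  1959: Mon (+1)  1960: Wed (+2) ✓
  1961: Thu (+1)  1962: Fri (+1)  1963: Sat (+1)  1964: Mon (+2)
Wednesday years: 1881, 1887, 1892, 1898, 1904, 1910, 1921, 1927, 1932, 1938, 1949, 1955, 1960 — 13 in total.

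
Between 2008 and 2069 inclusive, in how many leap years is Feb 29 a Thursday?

Leap years in 2008–2069: 16 of them.
Feb 29 weekday advances by 5 (mod 7) from one leap year to the next four years later (or differs when a century non-leap intervenes).
Leap-day weekdays: 2008:Fri 2012:Wed 2016:Mon 2020:Sat 2024:Thu✓ 2028:Tue 2032:Sun 2036:Fri 2040:Wed 2044:Mon 2048:Sat 2052:Thu✓ 2056:Tue 2060:Sun 2064:Fri 2068:Wed
Thursday: 2024, 2052 → 2.

2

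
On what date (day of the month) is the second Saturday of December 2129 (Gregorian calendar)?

December 1, 2129 is a Thursday, so the first Saturday is the 3rd.
The second Saturday is 3 + 7 = 10.

10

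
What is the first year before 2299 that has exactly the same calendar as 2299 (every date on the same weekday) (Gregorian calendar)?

Two years share a calendar iff Jan 1 falls on the same weekday and both are leap or both are common. 2299: Jan 1 is Sunday, common year.
2298: Jan 1 Saturday, common
2297: Jan 1 Friday, common
2296: Jan 1 Wednesday, leap
2295: Jan 1 Tuesday, common
2294: Jan 1 Monday, common
2293: Jan 1 Sunday, common
2293 matches on both conditions.

2293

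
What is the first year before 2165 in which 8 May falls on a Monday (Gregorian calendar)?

2158

From one year to the next, a fixed date's weekday advances by 1, or by 2 when a Feb 29 lies between the two dates.
2165: May 8 is Wednesday.
2164: Tuesday (−1)
2163: Sunday (−2)
2162: Saturday (−1)
2161: Friday (−1)
2160: Thursday (−1)
2159: Tuesday (−2)
2158: Monday (−1)
8 May falls on a Monday in 2158.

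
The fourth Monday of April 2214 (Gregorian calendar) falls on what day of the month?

25

April 1, 2214 is a Friday, so the first Monday is the 4th.
The fourth Monday is 4 + 21 = 25.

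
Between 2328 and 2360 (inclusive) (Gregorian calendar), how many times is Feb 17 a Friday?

Track Feb 17's weekday year by year (advancing +1, or +2 across a Feb 29):
  2328: Fri ✓  2329: Sun (+2)  2330: Mon (+1)  2331: Tue (+1)  2332: Wed (+1)
  2333: Fri (+2) ✓  2334: Sat (+1)  2335: Sun (+1)  2336: Mon (+1)  2337: Wed (+2)
  2338: Thu (+1)  2339: Fri (+1) ✓  2340: Sat (+1)  2341: Mon (+2)  … (5 more years) …
  2347: Mon (+1)  2348: Tue (+1)  2349: Thu (+2)  2350: Fri (+1) ✓  2351: Sat (+1)
  2352: Sun (+1)  2353: Tue (+2)  2354: Wed (+1)  2355: Thu (+1)  2356: Fri (+1) ✓
  2357: Sun (+2)  2358: Mon (+1)  2359: Tue (+1)  2360: Wed (+1)
Friday years: 2328, 2333, 2339, 2350, 2356 — 5 in total.

5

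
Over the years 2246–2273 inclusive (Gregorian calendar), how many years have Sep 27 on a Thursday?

4

Track Sep 27's weekday year by year (advancing +1, or +2 across a Feb 29):
  2246: Sun  2247: Mon (+1)  2248: Wed (+2)  2249: Thu (+1) ✓  2250: Fri (+1)
  2251: Sat (+1)  2252: Mon (+2)  2253: Tue (+1)  2254: Wed (+1)  2255: Thu (+1) ✓
  2256: Sat (+2)  2257: Sun (+1)  2258: Mon (+1)  2259: Tue (+1)  2260: Thu (+2) ✓
  2261: Fri (+1)  2262: Sat (+1)  2263: Sun (+1)  2264: Tue (+2)  2265: Wed (+1)
  2266: Thu (+1) ✓  2267: Fri (+1)  2268: Sun (+2)  2269: Mon (+1)  2270: Tue (+1)
  2271: Wed (+1)  2272: Fri (+2)  2273: Sat (+1)
Thursday years: 2249, 2255, 2260, 2266 — 4 in total.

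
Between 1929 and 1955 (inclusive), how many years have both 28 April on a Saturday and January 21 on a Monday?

Check each year's weekday for 28 April and January 21:
  1929: Sun/Mon  1930: Mon/Tue  1931: Tue/Wed  1932: Thu/Thu  1933: Fri/Sat  1934: Sat/Sun  1935: Sun/Mon  1936: Tue/Tue  1937: Wed/Thu  1938: Thu/Fri  1939: Fri/Sat  1940: Sun/Sun  1941: Mon/Tue  1942: Tue/Wed  1943: Wed/Thu  1944: Fri/Fri  1945: Sat/Sun  1946: Sun/Mon  1947: Mon/Tue  1948: Wed/Wed  1949: Thu/Fri  1950: Fri/Sat  1951: Sat/Sun  1952: Mon/Mon  1953: Tue/Wed  1954: Wed/Thu  1955: Thu/Fri
Both conditions hold in: no year — 0.

0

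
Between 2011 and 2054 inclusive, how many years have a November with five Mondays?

12

November has 30 days; it has five Mondays when Monday falls among the first (month-length − 28) days — i.e. when November 1 is one of Monday/Sunday.
November 1 by year: 2011:Tue 2012:Thu 2013:Fri 2014:Sat 2015:Sun✓ 2016:Tue 2017:Wed 2018:Thu 2019:Fri 2020:Sun✓ 2021:Mon✓ 2022:Tue 2023:Wed 2024:Fri 2025:Sat …(14 more)… 2040:Thu 2041:Fri 2042:Sat 2043:Sun✓ 2044:Tue 2045:Wed 2046:Thu 2047:Fri 2048:Sun✓ 2049:Mon✓ 2050:Tue 2051:Wed 2052:Fri 2053:Sat 2054:Sun✓
Years with five Mondays: 2015, 2020, 2021, 2026, 2027, 2032, 2037, 2038, 2043, 2048, 2049, 2054 → 12.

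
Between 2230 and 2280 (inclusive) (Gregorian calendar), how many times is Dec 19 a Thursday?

8

Track Dec 19's weekday year by year (advancing +1, or +2 across a Feb 29):
  2230: Sun  2231: Mon (+1)  2232: Wed (+2)  2233: Thu (+1) ✓  2234: Fri (+1)
  2235: Sat (+1)  2236: Mon (+2)  2237: Tue (+1)  2238: Wed (+1)  2239: Thu (+1) ✓
  2240: Sat (+2)  2241: Sun (+1)  2242: Mon (+1)  2243: Tue (+1)  … (23 more years) …
  2267: Thu (+1) ✓  2268: Sat (+2)  2269: Sun (+1)  2270: Mon (+1)  2271: Tue (+1)
  2272: Thu (+2) ✓  2273: Fri (+1)  2274: Sat (+1)  2275: Sun (+1)  2276: Tue (+2)
  2277: Wed (+1)  2278: Thu (+1) ✓  2279: Fri (+1)  2280: Sun (+2)
Thursday years: 2233, 2239, 2244, 2250, 2261, 2267, 2272, 2278 — 8 in total.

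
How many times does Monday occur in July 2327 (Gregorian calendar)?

4

July 2327 has 31 days and begins on Friday.
The first Monday is July 4.
Mondays fall on 4, 11, 18, 25 — that's 4.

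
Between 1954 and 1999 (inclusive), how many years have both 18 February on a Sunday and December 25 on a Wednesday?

Check each year's weekday for 18 February and December 25:
  1954: Thu/Sat  1955: Fri/Sun  1956: Sat/Tue  1957: Mon/Wed  1958: Tue/Thu  1959: Wed/Fri  1960: Thu/Sun  1961: Sat/Mon  1962: Sun/Tue  1963: Mon/Wed  1964: Tue/Fri  1965: Thu/Sat  1966: Fri/Sun  1967: Sat/Mon  …(18 more)…  1986: Tue/Thu  1987: Wed/Fri  1988: Thu/Sun  1989: Sat/Mon  1990: Sun/Tue  1991: Mon/Wed  1992: Tue/Fri  1993: Thu/Sat  1994: Fri/Sun  1995: Sat/Mon  1996: Sun/Wed ✓  1997: Tue/Thu  1998: Wed/Fri  1999: Thu/Sat
Both conditions hold in: 1968, 1996 — 2.

2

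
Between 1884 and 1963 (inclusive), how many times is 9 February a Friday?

Track 9 February's weekday year by year (advancing +1, or +2 across a Feb 29):
  1884: Sat  1885: Mon (+2)  1886: Tue (+1)  1887: Wed (+1)  1888: Thu (+1)
  1889: Sat (+2)  1890: Sun (+1)  1891: Mon (+1)  1892: Tue (+1)  1893: Thu (+2)
  1894: Fri (+1) ✓  1895: Sat (+1)  1896: Sun (+1)  1897: Tue (+2)  … (52 more years) …
  1950: Thu (+1)  1951: Fri (+1) ✓  1952: Sat (+1)  1953: Mon (+2)  1954: Tue (+1)
  1955: Wed (+1)  1956: Thu (+1)  1957: Sat (+2)  1958: Sun (+1)  1959: Mon (+1)
  1960: Tue (+1)  1961: Thu (+2)  1962: Fri (+1) ✓  1963: Sat (+1)
Friday years: 1894, 1900, 1906, 1912, 1917, 1923, 1934, 1940, 1945, 1951, 1962 — 11 in total.

11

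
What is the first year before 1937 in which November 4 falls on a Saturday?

From one year to the next, a fixed date's weekday advances by 1, or by 2 when a Feb 29 lies between the two dates.
1937: November 4 is Thursday.
1936: Wednesday (−1)
1935: Monday (−2)
1934: Sunday (−1)
1933: Saturday (−1)
November 4 falls on a Saturday in 1933.

1933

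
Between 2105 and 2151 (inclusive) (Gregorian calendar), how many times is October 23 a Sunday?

Track October 23's weekday year by year (advancing +1, or +2 across a Feb 29):
  2105: Fri  2106: Sat (+1)  2107: Sun (+1) ✓  2108: Tue (+2)  2109: Wed (+1)
  2110: Thu (+1)  2111: Fri (+1)  2112: Sun (+2) ✓  2113: Mon (+1)  2114: Tue (+1)
  2115: Wed (+1)  2116: Fri (+2)  2117: Sat (+1)  2118: Sun (+1) ✓  … (19 more years) …
  2138: Thu (+1)  2139: Fri (+1)  2140: Sun (+2) ✓  2141: Mon (+1)  2142: Tue (+1)
  2143: Wed (+1)  2144: Fri (+2)  2145: Sat (+1)  2146: Sun (+1) ✓  2147: Mon (+1)
  2148: Wed (+2)  2149: Thu (+1)  2150: Fri (+1)  2151: Sat (+1)
Sunday years: 2107, 2112, 2118, 2129, 2135, 2140, 2146 — 7 in total.

7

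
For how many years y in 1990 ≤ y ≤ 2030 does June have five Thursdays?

June has 30 days; it has five Thursdays when Thursday falls among the first (month-length − 28) days — i.e. when June 1 is one of Thursday/Wednesday.
June 1 by year: 1990:Fri 1991:Sat 1992:Mon 1993:Tue 1994:Wed✓ 1995:Thu✓ 1996:Sat 1997:Sun 1998:Mon 1999:Tue 2000:Thu✓ 2001:Fri 2002:Sat 2003:Sun 2004:Tue …(11 more)… 2016:Wed✓ 2017:Thu✓ 2018:Fri 2019:Sat 2020:Mon 2021:Tue 2022:Wed✓ 2023:Thu✓ 2024:Sat 2025:Sun 2026:Mon 2027:Tue 2028:Thu✓ 2029:Fri 2030:Sat
Years with five Thursdays: 1994, 1995, 2000, 2005, 2006, 2011, 2016, 2017, 2022, 2023, 2028 → 11.

11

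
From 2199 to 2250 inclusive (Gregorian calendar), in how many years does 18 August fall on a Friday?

7

Track 18 August's weekday year by year (advancing +1, or +2 across a Feb 29):
  2199: Sun  2200: Mon (+1)  2201: Tue (+1)  2202: Wed (+1)  2203: Thu (+1)
  2204: Sat (+2)  2205: Sun (+1)  2206: Mon (+1)  2207: Tue (+1)  2208: Thu (+2)
  2209: Fri (+1) ✓  2210: Sat (+1)  2211: Sun (+1)  2212: Tue (+2)  … (24 more years) …
  2237: Fri (+1) ✓  2238: Sat (+1)  2239: Sun (+1)  2240: Tue (+2)  2241: Wed (+1)
  2242: Thu (+1)  2243: Fri (+1) ✓  2244: Sun (+2)  2245: Mon (+1)  2246: Tue (+1)
  2247: Wed (+1)  2248: Fri (+2) ✓  2249: Sat (+1)  2250: Sun (+1)
Friday years: 2209, 2215, 2220, 2226, 2237, 2243, 2248 — 7 in total.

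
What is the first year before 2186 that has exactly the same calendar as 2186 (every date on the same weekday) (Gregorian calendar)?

2175

Two years share a calendar iff Jan 1 falls on the same weekday and both are leap or both are common. 2186: Jan 1 is Sunday, common year.
2185: Jan 1 Saturday, common
2184: Jan 1 Thursday, leap
2183: Jan 1 Wednesday, common
2182: Jan 1 Tuesday, common
2181: Jan 1 Monday, common
2180: Jan 1 Saturday, leap
2179: Jan 1 Friday, common
2178: Jan 1 Thursday, common
2177: Jan 1 Wednesday, common
2176: Jan 1 Monday, leap
2175: Jan 1 Sunday, common
2175 matches on both conditions.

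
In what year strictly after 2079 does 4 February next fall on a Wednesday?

2082

From one year to the next, a fixed date's weekday advances by 1, or by 2 when a Feb 29 lies between the two dates.
2079: February 4 is Saturday.
2080: Sunday (+1)
2081: Tuesday (+2)
2082: Wednesday (+1)
4 February falls on a Wednesday in 2082.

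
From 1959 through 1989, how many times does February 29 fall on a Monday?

2

Leap years in 1959–1989: 8 of them.
Feb 29 weekday advances by 5 (mod 7) from one leap year to the next four years later (or differs when a century non-leap intervenes).
Leap-day weekdays: 1960:Mon✓ 1964:Sat 1968:Thu 1972:Tue 1976:Sun 1980:Fri 1984:Wed 1988:Mon✓
Monday: 1960, 1988 → 2.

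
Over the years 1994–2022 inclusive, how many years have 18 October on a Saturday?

4

Track 18 October's weekday year by year (advancing +1, or +2 across a Feb 29):
  1994: Tue  1995: Wed (+1)  1996: Fri (+2)  1997: Sat (+1) ✓  1998: Sun (+1)
  1999: Mon (+1)  2000: Wed (+2)  2001: Thu (+1)  2002: Fri (+1)  2003: Sat (+1) ✓
  2004: Mon (+2)  2005: Tue (+1)  2006: Wed (+1)  2007: Thu (+1)  2008: Sat (+2) ✓
  2009: Sun (+1)  2010: Mon (+1)  2011: Tue (+1)  2012: Thu (+2)  2013: Fri (+1)
  2014: Sat (+1) ✓  2015: Sun (+1)  2016: Tue (+2)  2017: Wed (+1)  2018: Thu (+1)
  2019: Fri (+1)  2020: Sun (+2)  2021: Mon (+1)  2022: Tue (+1)
Saturday years: 1997, 2003, 2008, 2014 — 4 in total.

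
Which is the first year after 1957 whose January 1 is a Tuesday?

Jan 1 advances by 2 weekdays after a leap year and by 1 after a common year.
1957: Jan 1 is Tuesday.
1958: Wednesday
1959: Thursday
1960: Friday (leap)
1961: Sunday
1962: Monday
1963: Tuesday
1963 begins on a Tuesday

1963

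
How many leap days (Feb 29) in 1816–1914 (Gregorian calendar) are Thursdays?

4

Leap years in 1816–1914: 24 of them.
Feb 29 weekday advances by 5 (mod 7) from one leap year to the next four years later (or differs when a century non-leap intervenes).
Leap-day weekdays: 1816:Thu✓ 1820:Tue 1824:Sun 1828:Fri 1832:Wed 1836:Mon 1840:Sat 1844:Thu✓ 1848:Tue 1852:Sun 1856:Fri 1860:Wed 1864:Mon 1868:Sat 1872:Thu✓ 1876:Tue 1880:Sun 1884:Fri 1888:Wed 1892:Mon 1896:Sat 1904:Mon 1908:Sat 1912:Thu✓
Thursday: 1816, 1844, 1872, 1912 → 4.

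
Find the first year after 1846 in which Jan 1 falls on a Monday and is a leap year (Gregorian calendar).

Jan 1 advances by 2 weekdays after a leap year and by 1 after a common year.
1846: Jan 1 is Thursday.
1847: Friday
1848: Saturday (leap)
1849: Monday
1850: Tuesday
1851: Wednesday
1852: Thursday (leap)
1853: Saturday
1854: Sunday
1855: Monday
1856: Tuesday (leap)
1857: Thursday
1858: Friday
1859: Saturday
1860: Sunday (leap)
1861: Tuesday
1862: Wednesday
1863: Thursday
1864: Friday (leap)
1865: Sunday
1866: Monday
1867: Tuesday
1868: Wednesday (leap)
1869: Friday
1870: Saturday
1871: Sunday
1872: Monday (leap)
1872 begins on a Monday and is a leap year.

1872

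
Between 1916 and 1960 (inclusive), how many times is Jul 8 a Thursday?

Track Jul 8's weekday year by year (advancing +1, or +2 across a Feb 29):
  1916: Sat  1917: Sun (+1)  1918: Mon (+1)  1919: Tue (+1)  1920: Thu (+2) ✓
  1921: Fri (+1)  1922: Sat (+1)  1923: Sun (+1)  1924: Tue (+2)  1925: Wed (+1)
  1926: Thu (+1) ✓  1927: Fri (+1)  1928: Sun (+2)  1929: Mon (+1)  … (17 more years) …
  1947: Tue (+1)  1948: Thu (+2) ✓  1949: Fri (+1)  1950: Sat (+1)  1951: Sun (+1)
  1952: Tue (+2)  1953: Wed (+1)  1954: Thu (+1) ✓  1955: Fri (+1)  1956: Sun (+2)
  1957: Mon (+1)  1958: Tue (+1)  1959: Wed (+1)  1960: Fri (+2)
Thursday years: 1920, 1926, 1937, 1943, 1948, 1954 — 6 in total.

6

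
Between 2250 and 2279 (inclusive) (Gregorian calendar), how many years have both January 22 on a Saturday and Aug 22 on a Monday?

3

Check each year's weekday for January 22 and Aug 22:
  2250: Tue/Thu  2251: Wed/Fri  2252: Thu/Sun  2253: Sat/Mon ✓  2254: Sun/Tue  2255: Mon/Wed  2256: Tue/Fri  2257: Thu/Sat  2258: Fri/Sun  2259: Sat/Mon ✓  2260: Sun/Wed  2261: Tue/Thu  2262: Wed/Fri  2263: Thu/Sat  2264: Fri/Mon  2265: Sun/Tue  2266: Mon/Wed  2267: Tue/Thu  2268: Wed/Sat  2269: Fri/Sun  2270: Sat/Mon ✓  2271: Sun/Tue  2272: Mon/Thu  2273: Wed/Fri  2274: Thu/Sat  2275: Fri/Sun  2276: Sat/Tue  2277: Mon/Wed  2278: Tue/Thu  2279: Wed/Fri
Both conditions hold in: 2253, 2259, 2270 — 3.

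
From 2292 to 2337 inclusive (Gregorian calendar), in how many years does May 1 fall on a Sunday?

Track May 1's weekday year by year (advancing +1, or +2 across a Feb 29):
  2292: Sun ✓  2293: Mon (+1)  2294: Tue (+1)  2295: Wed (+1)  2296: Fri (+2)
  2297: Sat (+1)  2298: Sun (+1) ✓  2299: Mon (+1)  2300: Tue (+1)  2301: Wed (+1)
  2302: Thu (+1)  2303: Fri (+1)  2304: Sun (+2) ✓  2305: Mon (+1)  … (18 more years) …
  2324: Thu (+2)  2325: Fri (+1)  2326: Sat (+1)  2327: Sun (+1) ✓  2328: Tue (+2)
  2329: Wed (+1)  2330: Thu (+1)  2331: Fri (+1)  2332: Sun (+2) ✓  2333: Mon (+1)
  2334: Tue (+1)  2335: Wed (+1)  2336: Fri (+2)  2337: Sat (+1)
Sunday years: 2292, 2298, 2304, 2310, 2321, 2327, 2332 — 7 in total.

7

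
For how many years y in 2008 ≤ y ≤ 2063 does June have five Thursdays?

16

June has 30 days; it has five Thursdays when Thursday falls among the first (month-length − 28) days — i.e. when June 1 is one of Thursday/Wednesday.
June 1 by year: 2008:Sun 2009:Mon 2010:Tue 2011:Wed✓ 2012:Fri 2013:Sat 2014:Sun 2015:Mon 2016:Wed✓ 2017:Thu✓ 2018:Fri 2019:Sat 2020:Mon 2021:Tue 2022:Wed✓ …(26 more)… 2049:Tue 2050:Wed✓ 2051:Thu✓ 2052:Sat 2053:Sun 2054:Mon 2055:Tue 2056:Thu✓ 2057:Fri 2058:Sat 2059:Sun 2060:Tue 2061:Wed✓ 2062:Thu✓ 2063:Fri
Years with five Thursdays: 2011, 2016, 2017, 2022, 2023, 2028, 2033, 2034, 2039, 2044, 2045, 2050, 2051, 2056, 2061, 2062 → 16.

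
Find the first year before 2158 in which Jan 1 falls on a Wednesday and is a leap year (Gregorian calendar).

Jan 1 advances by 2 weekdays after a leap year and by 1 after a common year.
2158: Jan 1 is Sunday.
2157: Saturday
2156: Thursday (leap)
2155: Wednesday
2154: Tuesday
2153: Monday
2152: Saturday (leap)
2151: Friday
2150: Thursday
2149: Wednesday
2148: Monday (leap)
2147: Sunday
2146: Saturday
2145: Friday
2144: Wednesday (leap)
2144 begins on a Wednesday and is a leap year.

2144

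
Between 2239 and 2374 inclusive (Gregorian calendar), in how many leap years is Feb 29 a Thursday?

5

Leap years in 2239–2374: 33 of them.
Feb 29 weekday advances by 5 (mod 7) from one leap year to the next four years later (or differs when a century non-leap intervenes).
Leap-day weekdays: 2240:Sat 2244:Thu✓ 2248:Tue 2252:Sun 2256:Fri 2260:Wed 2264:Mon 2268:Sat 2272:Thu✓ 2276:Tue 2280:Sun 2284:Fri 2288:Wed …(7 more)… 2324:Fri 2328:Wed 2332:Mon 2336:Sat 2340:Thu✓ 2344:Tue 2348:Sun 2352:Fri 2356:Wed 2360:Mon 2364:Sat 2368:Thu✓ 2372:Tue
Thursday: 2244, 2272, 2312, 2340, 2368 → 5.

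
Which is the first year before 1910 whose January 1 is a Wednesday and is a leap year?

1908

Jan 1 advances by 2 weekdays after a leap year and by 1 after a common year.
1910: Jan 1 is Saturday.
1909: Friday
1908: Wednesday (leap)
1908 begins on a Wednesday and is a leap year.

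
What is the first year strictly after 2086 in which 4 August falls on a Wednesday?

From one year to the next, a fixed date's weekday advances by 1, or by 2 when a Feb 29 lies between the two dates.
2086: August 4 is Sunday.
2087: Monday (+1)
2088: Wednesday (+2)
4 August falls on a Wednesday in 2088.

2088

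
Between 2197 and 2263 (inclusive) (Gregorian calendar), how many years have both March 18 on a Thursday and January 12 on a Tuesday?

Check each year's weekday for March 18 and January 12:
  2197: Sat/Thu  2198: Sun/Fri  2199: Mon/Sat  2200: Tue/Sun  2201: Wed/Mon  2202: Thu/Tue ✓  2203: Fri/Wed  2204: Sun/Thu  2205: Mon/Sat  2206: Tue/Sun  2207: Wed/Mon  2208: Fri/Tue  2209: Sat/Thu  2210: Sun/Fri  …(39 more)…  2250: Mon/Sat  2251: Tue/Sun  2252: Thu/Mon  2253: Fri/Wed  2254: Sat/Thu  2255: Sun/Fri  2256: Tue/Sat  2257: Wed/Mon  2258: Thu/Tue ✓  2259: Fri/Wed  2260: Sun/Thu  2261: Mon/Sat  2262: Tue/Sun  2263: Wed/Mon
Both conditions hold in: 2202, 2213, 2219, 2230, 2241, 2247, 2258 — 7.

7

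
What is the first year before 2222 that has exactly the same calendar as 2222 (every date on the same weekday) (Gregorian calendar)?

Two years share a calendar iff Jan 1 falls on the same weekday and both are leap or both are common. 2222: Jan 1 is Tuesday, common year.
2221: Jan 1 Monday, common
2220: Jan 1 Saturday, leap
2219: Jan 1 Friday, common
2218: Jan 1 Thursday, common
2217: Jan 1 Wednesday, common
2216: Jan 1 Monday, leap
2215: Jan 1 Sunday, common
2214: Jan 1 Saturday, common
2213: Jan 1 Friday, common
2212: Jan 1 Wednesday, leap
2211: Jan 1 Tuesday, common
2211 matches on both conditions.

2211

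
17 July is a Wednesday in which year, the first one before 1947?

From one year to the next, a fixed date's weekday advances by 1, or by 2 when a Feb 29 lies between the two dates.
1947: July 17 is Thursday.
1946: Wednesday (−1)
17 July falls on a Wednesday in 1946.

1946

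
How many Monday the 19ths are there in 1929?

1

Check the 19th of each month of 1929: Jan 19: Sat, Feb 19: Tue, Mar 19: Tue, Apr 19: Fri, May 19: Sun, Jun 19: Wed, Jul 19: Fri, Aug 19: Mon, Sep 19: Thu, Oct 19: Sat, Nov 19: Tue, Dec 19: Thu.
Monday occurs in August — 1 month.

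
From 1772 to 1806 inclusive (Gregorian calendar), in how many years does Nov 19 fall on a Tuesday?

5

Track Nov 19's weekday year by year (advancing +1, or +2 across a Feb 29):
  1772: Thu  1773: Fri (+1)  1774: Sat (+1)  1775: Sun (+1)  1776: Tue (+2) ✓
  1777: Wed (+1)  1778: Thu (+1)  1779: Fri (+1)  1780: Sun (+2)  1781: Mon (+1)
  1782: Tue (+1) ✓  1783: Wed (+1)  1784: Fri (+2)  1785: Sat (+1)  … (7 more years) …
  1793: Tue (+1) ✓  1794: Wed (+1)  1795: Thu (+1)  1796: Sat (+2)  1797: Sun (+1)
  1798: Mon (+1)  1799: Tue (+1) ✓  1800: Wed (+1)  1801: Thu (+1)  1802: Fri (+1)
  1803: Sat (+1)  1804: Mon (+2)  1805: Tue (+1) ✓  1806: Wed (+1)
Tuesday years: 1776, 1782, 1793, 1799, 1805 — 5 in total.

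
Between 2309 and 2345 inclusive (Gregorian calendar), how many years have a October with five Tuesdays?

16

October has 31 days; it has five Tuesdays when Tuesday falls among the first (month-length − 28) days — i.e. when October 1 is one of Tuesday/Monday/Sunday.
October 1 by year: 2309:Fri 2310:Sat 2311:Sun✓ 2312:Tue✓ 2313:Wed 2314:Thu 2315:Fri 2316:Sun✓ 2317:Mon✓ 2318:Tue✓ 2319:Wed 2320:Fri 2321:Sat 2322:Sun✓ 2323:Mon✓ …(7 more)… 2331:Thu 2332:Sat 2333:Sun✓ 2334:Mon✓ 2335:Tue✓ 2336:Thu 2337:Fri 2338:Sat 2339:Sun✓ 2340:Tue✓ 2341:Wed 2342:Thu 2343:Fri 2344:Sun✓ 2345:Mon✓
Years with five Tuesdays: 2311, 2312, 2316, 2317, 2318, 2322, 2323, 2328, 2329, 2333, 2334, 2335, 2339, 2340, 2344, 2345 → 16.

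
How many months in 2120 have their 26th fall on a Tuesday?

2

Check the 26th of each month of 2120: Jan 26: Fri, Feb 26: Mon, Mar 26: Tue, Apr 26: Fri, May 26: Sun, Jun 26: Wed, Jul 26: Fri, Aug 26: Mon, Sep 26: Thu, Oct 26: Sat, Nov 26: Tue, Dec 26: Thu.
Tuesday occurs in March, November — 2 months.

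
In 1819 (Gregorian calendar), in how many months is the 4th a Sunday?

2

Check the 4th of each month of 1819: Jan 4: Mon, Feb 4: Thu, Mar 4: Thu, Apr 4: Sun, May 4: Tue, Jun 4: Fri, Jul 4: Sun, Aug 4: Wed, Sep 4: Sat, Oct 4: Mon, Nov 4: Thu, Dec 4: Sat.
Sunday occurs in April, July — 2 months.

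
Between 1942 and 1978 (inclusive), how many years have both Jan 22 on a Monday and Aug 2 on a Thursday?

Check each year's weekday for Jan 22 and Aug 2:
  1942: Thu/Sun  1943: Fri/Mon  1944: Sat/Wed  1945: Mon/Thu ✓  1946: Tue/Fri  1947: Wed/Sat  1948: Thu/Mon  1949: Sat/Tue  1950: Sun/Wed  1951: Mon/Thu ✓  1952: Tue/Sat  1953: Thu/Sun  1954: Fri/Mon  1955: Sat/Tue  …(9 more)…  1965: Fri/Mon  1966: Sat/Tue  1967: Sun/Wed  1968: Mon/Fri  1969: Wed/Sat  1970: Thu/Sun  1971: Fri/Mon  1972: Sat/Wed  1973: Mon/Thu ✓  1974: Tue/Fri  1975: Wed/Sat  1976: Thu/Mon  1977: Sat/Tue  1978: Sun/Wed
Both conditions hold in: 1945, 1951, 1962, 1973 — 4.

4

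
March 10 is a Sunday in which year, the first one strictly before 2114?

From one year to the next, a fixed date's weekday advances by 1, or by 2 when a Feb 29 lies between the two dates.
2114: March 10 is Saturday.
2113: Friday (−1)
2112: Thursday (−1)
2111: Tuesday (−2)
2110: Monday (−1)
2109: Sunday (−1)
March 10 falls on a Sunday in 2109.

2109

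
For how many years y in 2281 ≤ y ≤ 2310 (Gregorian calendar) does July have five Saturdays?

July has 31 days; it has five Saturdays when Saturday falls among the first (month-length − 28) days — i.e. when July 1 is one of Saturday/Friday/Thursday.
July 1 by year: 2281:Fri✓ 2282:Sat✓ 2283:Sun 2284:Tue 2285:Wed 2286:Thu✓ 2287:Fri✓ 2288:Sun 2289:Mon 2290:Tue 2291:Wed 2292:Fri✓ 2293:Sat✓ 2294:Sun 2295:Mon 2296:Wed 2297:Thu✓ 2298:Fri✓ 2299:Sat✓ 2300:Sun 2301:Mon 2302:Tue 2303:Wed 2304:Fri✓ 2305:Sat✓ 2306:Sun 2307:Mon 2308:Wed 2309:Thu✓ 2310:Fri✓
Years with five Saturdays: 2281, 2282, 2286, 2287, 2292, 2293, 2297, 2298, 2299, 2304, 2305, 2309, 2310 → 13.

13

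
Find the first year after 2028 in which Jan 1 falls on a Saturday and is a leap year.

Jan 1 advances by 2 weekdays after a leap year and by 1 after a common year.
2028: Jan 1 is Saturday (leap).
2029: Monday
2030: Tuesday
2031: Wednesday
2032: Thursday (leap)
2033: Saturday
2034: Sunday
2035: Monday
2036: Tuesday (leap)
2037: Thursday
2038: Friday
2039: Saturday
2040: Sunday (leap)
2041: Tuesday
2042: Wednesday
2043: Thursday
2044: Friday (leap)
2045: Sunday
2046: Monday
2047: Tuesday
2048: Wednesday (leap)
2049: Friday
2050: Saturday
2051: Sunday
2052: Monday (leap)
2053: Wednesday
2054: Thursday
2055: Friday
2056: Saturday (leap)
2056 begins on a Saturday and is a leap year.

2056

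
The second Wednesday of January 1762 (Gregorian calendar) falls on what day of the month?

January 1, 1762 is a Friday, so the first Wednesday is the 6th.
The second Wednesday is 6 + 7 = 13.

13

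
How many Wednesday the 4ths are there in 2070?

1

Check the 4th of each month of 2070: Jan 4: Sat, Feb 4: Tue, Mar 4: Tue, Apr 4: Fri, May 4: Sun, Jun 4: Wed, Jul 4: Fri, Aug 4: Mon, Sep 4: Thu, Oct 4: Sat, Nov 4: Tue, Dec 4: Thu.
Wednesday occurs in June — 1 month.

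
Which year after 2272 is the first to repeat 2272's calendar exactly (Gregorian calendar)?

Two years share a calendar iff Jan 1 falls on the same weekday and both are leap or both are common. 2272: Jan 1 is Monday, leap year.
2273: Jan 1 Wednesday, common
2274: Jan 1 Thursday, common
2275: Jan 1 Friday, common
2276: Jan 1 Saturday, leap
2277: Jan 1 Monday, common
2278: Jan 1 Tuesday, common
2279: Jan 1 Wednesday, common
2280: Jan 1 Thursday, leap
2281: Jan 1 Saturday, common
2282: Jan 1 Sunday, common
2283: Jan 1 Monday, common
2284: Jan 1 Tuesday, leap
2285: Jan 1 Thursday, common
2286: Jan 1 Friday, common
2287: Jan 1 Saturday, common
2288: Jan 1 Sunday, leap
2289: Jan 1 Tuesday, common
2290: Jan 1 Wednesday, common
2291: Jan 1 Thursday, common
2292: Jan 1 Friday, leap
2293: Jan 1 Sunday, common
2294: Jan 1 Monday, common
2295: Jan 1 Tuesday, common
2296: Jan 1 Wednesday, leap
2297: Jan 1 Friday, common
2298: Jan 1 Saturday, common
2299: Jan 1 Sunday, common
2300: Jan 1 Monday, common
2301: Jan 1 Tuesday, common
2302: Jan 1 Wednesday, common
2303: Jan 1 Thursday, common
2304: Jan 1 Friday, leap
2305: Jan 1 Sunday, common
2306: Jan 1 Monday, common
2307: Jan 1 Tuesday, common
2308: Jan 1 Wednesday, leap
2309: Jan 1 Friday, common
2310: Jan 1 Saturday, common
2311: Jan 1 Sunday, common
2312: Jan 1 Monday, leap
2312 matches on both conditions.

2312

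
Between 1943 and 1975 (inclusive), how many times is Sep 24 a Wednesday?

5

Track Sep 24's weekday year by year (advancing +1, or +2 across a Feb 29):
  1943: Fri  1944: Sun (+2)  1945: Mon (+1)  1946: Tue (+1)  1947: Wed (+1) ✓
  1948: Fri (+2)  1949: Sat (+1)  1950: Sun (+1)  1951: Mon (+1)  1952: Wed (+2) ✓
  1953: Thu (+1)  1954: Fri (+1)  1955: Sat (+1)  1956: Mon (+2)  … (5 more years) …
  1962: Mon (+1)  1963: Tue (+1)  1964: Thu (+2)  1965: Fri (+1)  1966: Sat (+1)
  1967: Sun (+1)  1968: Tue (+2)  1969: Wed (+1) ✓  1970: Thu (+1)  1971: Fri (+1)
  1972: Sun (+2)  1973: Mon (+1)  1974: Tue (+1)  1975: Wed (+1) ✓
Wednesday years: 1947, 1952, 1958, 1969, 1975 — 5 in total.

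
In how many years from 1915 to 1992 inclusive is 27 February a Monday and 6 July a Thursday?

Check each year's weekday for 27 February and 6 July:
  1915: Sat/Tue  1916: Sun/Thu  1917: Tue/Fri  1918: Wed/Sat  1919: Thu/Sun  1920: Fri/Tue  1921: Sun/Wed  1922: Mon/Thu ✓  1923: Tue/Fri  1924: Wed/Sun  1925: Fri/Mon  1926: Sat/Tue  1927: Sun/Wed  1928: Mon/Fri  …(50 more)…  1979: Tue/Fri  1980: Wed/Sun  1981: Fri/Mon  1982: Sat/Tue  1983: Sun/Wed  1984: Mon/Fri  1985: Wed/Sat  1986: Thu/Sun  1987: Fri/Mon  1988: Sat/Wed  1989: Mon/Thu ✓  1990: Tue/Fri  1991: Wed/Sat  1992: Thu/Mon
Both conditions hold in: 1922, 1933, 1939, 1950, 1961, 1967, 1978, 1989 — 8.

8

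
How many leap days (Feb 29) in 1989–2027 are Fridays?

1

Leap years in 1989–2027: 9 of them.
Feb 29 weekday advances by 5 (mod 7) from one leap year to the next four years later (or differs when a century non-leap intervenes).
Leap-day weekdays: 1992:Sat 1996:Thu 2000:Tue 2004:Sun 2008:Fri✓ 2012:Wed 2016:Mon 2020:Sat 2024:Thu
Friday: 2008 → 1.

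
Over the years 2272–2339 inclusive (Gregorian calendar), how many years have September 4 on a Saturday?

9

Track September 4's weekday year by year (advancing +1, or +2 across a Feb 29):
  2272: Wed  2273: Thu (+1)  2274: Fri (+1)  2275: Sat (+1) ✓  2276: Mon (+2)
  2277: Tue (+1)  2278: Wed (+1)  2279: Thu (+1)  2280: Sat (+2) ✓  2281: Sun (+1)
  2282: Mon (+1)  2283: Tue (+1)  2284: Thu (+2)  2285: Fri (+1)  … (40 more years) …
  2326: Sat (+1) ✓  2327: Sun (+1)  2328: Tue (+2)  2329: Wed (+1)  2330: Thu (+1)
  2331: Fri (+1)  2332: Sun (+2)  2333: Mon (+1)  2334: Tue (+1)  2335: Wed (+1)
  2336: Fri (+2)  2337: Sat (+1) ✓  2338: Sun (+1)  2339: Mon (+1)
Saturday years: 2275, 2280, 2286, 2297, 2309, 2315, 2320, 2326, 2337 — 9 in total.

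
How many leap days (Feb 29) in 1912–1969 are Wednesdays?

2

Leap years in 1912–1969: 15 of them.
Feb 29 weekday advances by 5 (mod 7) from one leap year to the next four years later (or differs when a century non-leap intervenes).
Leap-day weekdays: 1912:Thu 1916:Tue 1920:Sun 1924:Fri 1928:Wed✓ 1932:Mon 1936:Sat 1940:Thu 1944:Tue 1948:Sun 1952:Fri 1956:Wed✓ 1960:Mon 1964:Sat 1968:Thu
Wednesday: 1928, 1956 → 2.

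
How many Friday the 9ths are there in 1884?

Check the 9th of each month of 1884: Jan 9: Wed, Feb 9: Sat, Mar 9: Sun, Apr 9: Wed, May 9: Fri, Jun 9: Mon, Jul 9: Wed, Aug 9: Sat, Sep 9: Tue, Oct 9: Thu, Nov 9: Sun, Dec 9: Tue.
Friday occurs in May — 1 month.

1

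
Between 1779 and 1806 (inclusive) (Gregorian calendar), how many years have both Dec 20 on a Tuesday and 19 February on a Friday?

Check each year's weekday for Dec 20 and 19 February:
  1779: Mon/Fri  1780: Wed/Sat  1781: Thu/Mon  1782: Fri/Tue  1783: Sat/Wed  1784: Mon/Thu  1785: Tue/Sat  1786: Wed/Sun  1787: Thu/Mon  1788: Sat/Tue  1789: Sun/Thu  1790: Mon/Fri  1791: Tue/Sat  1792: Thu/Sun  1793: Fri/Tue  1794: Sat/Wed  1795: Sun/Thu  1796: Tue/Fri ✓  1797: Wed/Sun  1798: Thu/Mon  1799: Fri/Tue  1800: Sat/Wed  1801: Sun/Thu  1802: Mon/Fri  1803: Tue/Sat  1804: Thu/Sun  1805: Fri/Tue  1806: Sat/Wed
Both conditions hold in: 1796 — 1.

1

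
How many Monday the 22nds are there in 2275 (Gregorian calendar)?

Check the 22nd of each month of 2275: Jan 22: Fri, Feb 22: Mon, Mar 22: Mon, Apr 22: Thu, May 22: Sat, Jun 22: Tue, Jul 22: Thu, Aug 22: Sun, Sep 22: Wed, Oct 22: Fri, Nov 22: Mon, Dec 22: Wed.
Monday occurs in February, March, November — 3 months.

3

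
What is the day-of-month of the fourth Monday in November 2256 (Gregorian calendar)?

24

November 1, 2256 is a Saturday, so the first Monday is the 3rd.
The fourth Monday is 3 + 21 = 24.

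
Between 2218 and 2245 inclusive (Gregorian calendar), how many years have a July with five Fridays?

July has 31 days; it has five Fridays when Friday falls among the first (month-length − 28) days — i.e. when July 1 is one of Friday/Thursday/Wednesday.
July 1 by year: 2218:Wed✓ 2219:Thu✓ 2220:Sat 2221:Sun 2222:Mon 2223:Tue 2224:Thu✓ 2225:Fri✓ 2226:Sat 2227:Sun 2228:Tue 2229:Wed✓ 2230:Thu✓ 2231:Fri✓ 2232:Sun 2233:Mon 2234:Tue 2235:Wed✓ 2236:Fri✓ 2237:Sat 2238:Sun 2239:Mon 2240:Wed✓ 2241:Thu✓ 2242:Fri✓ 2243:Sat 2244:Mon 2245:Tue
Years with five Fridays: 2218, 2219, 2224, 2225, 2229, 2230, 2231, 2235, 2236, 2240, 2241, 2242 → 12.

12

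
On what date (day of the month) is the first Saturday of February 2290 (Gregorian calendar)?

1

February 1, 2290 is a Saturday, so the first Saturday is the 1st.
The first Saturday is 1 + 0 = 1.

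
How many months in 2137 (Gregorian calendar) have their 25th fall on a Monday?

Check the 25th of each month of 2137: Jan 25: Fri, Feb 25: Mon, Mar 25: Mon, Apr 25: Thu, May 25: Sat, Jun 25: Tue, Jul 25: Thu, Aug 25: Sun, Sep 25: Wed, Oct 25: Fri, Nov 25: Mon, Dec 25: Wed.
Monday occurs in February, March, November — 3 months.

3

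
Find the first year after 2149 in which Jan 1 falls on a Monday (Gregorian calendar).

Jan 1 advances by 2 weekdays after a leap year and by 1 after a common year.
2149: Jan 1 is Wednesday.
2150: Thursday
2151: Friday
2152: Saturday (leap)
2153: Monday
2153 begins on a Monday

2153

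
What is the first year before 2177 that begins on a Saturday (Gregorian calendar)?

Jan 1 advances by 2 weekdays after a leap year and by 1 after a common year.
2177: Jan 1 is Wednesday.
2176: Monday (leap)
2175: Sunday
2174: Saturday
2174 begins on a Saturday

2174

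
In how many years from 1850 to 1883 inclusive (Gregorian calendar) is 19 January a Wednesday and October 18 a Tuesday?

Check each year's weekday for 19 January and October 18:
  1850: Sat/Fri  1851: Sun/Sat  1852: Mon/Mon  1853: Wed/Tue ✓  1854: Thu/Wed  1855: Fri/Thu  1856: Sat/Sat  1857: Mon/Sun  1858: Tue/Mon  1859: Wed/Tue ✓  1860: Thu/Thu  1861: Sat/Fri  1862: Sun/Sat  1863: Mon/Sun  …(6 more)…  1870: Wed/Tue ✓  1871: Thu/Wed  1872: Fri/Fri  1873: Sun/Sat  1874: Mon/Sun  1875: Tue/Mon  1876: Wed/Wed  1877: Fri/Thu  1878: Sat/Fri  1879: Sun/Sat  1880: Mon/Mon  1881: Wed/Tue ✓  1882: Thu/Wed  1883: Fri/Thu
Both conditions hold in: 1853, 1859, 1870, 1881 — 4.

4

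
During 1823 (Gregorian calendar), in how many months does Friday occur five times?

4

A month of length L has five Fridays iff its first Friday is on day ≤ L−28 (so day 1–3 in a 31-day month, 1–2 in a 30-day month, day 1 in a leap February).
Checking each month of 1823: Jan starts Wed (31d) ✓; Feb starts Sat (28d); Mar starts Sat (31d); Apr starts Tue (30d); May starts Thu (31d) ✓; Jun starts Sun (30d); Jul starts Tue (31d); Aug starts Fri (31d) ✓; Sep starts Mon (30d); Oct starts Wed (31d) ✓; Nov starts Sat (30d); Dec starts Mon (31d).
Five-Friday months: January, May, August, October → 4.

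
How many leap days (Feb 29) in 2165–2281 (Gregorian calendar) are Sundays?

4

Leap years in 2165–2281: 28 of them.
Feb 29 weekday advances by 5 (mod 7) from one leap year to the next four years later (or differs when a century non-leap intervenes).
Leap-day weekdays: 2168:Mon 2172:Sat 2176:Thu 2180:Tue 2184:Sun✓ 2188:Fri 2192:Wed 2196:Mon 2204:Wed 2208:Mon 2212:Sat 2216:Thu 2220:Tue 2224:Sun✓ 2228:Fri 2232:Wed 2236:Mon 2240:Sat 2244:Thu 2248:Tue 2252:Sun✓ 2256:Fri 2260:Wed 2264:Mon 2268:Sat 2272:Thu 2276:Tue 2280:Sun✓
Sunday: 2184, 2224, 2252, 2280 → 4.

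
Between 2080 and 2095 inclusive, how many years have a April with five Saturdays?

4

April has 30 days; it has five Saturdays when Saturday falls among the first (month-length − 28) days — i.e. when April 1 is one of Saturday/Friday.
April 1 by year: 2080:Mon 2081:Tue 2082:Wed 2083:Thu 2084:Sat✓ 2085:Sun 2086:Mon 2087:Tue 2088:Thu 2089:Fri✓ 2090:Sat✓ 2091:Sun 2092:Tue 2093:Wed 2094:Thu 2095:Fri✓
Years with five Saturdays: 2084, 2089, 2090, 2095 → 4.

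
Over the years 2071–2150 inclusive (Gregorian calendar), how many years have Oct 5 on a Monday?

13

Track Oct 5's weekday year by year (advancing +1, or +2 across a Feb 29):
  2071: Mon ✓  2072: Wed (+2)  2073: Thu (+1)  2074: Fri (+1)  2075: Sat (+1)
  2076: Mon (+2) ✓  2077: Tue (+1)  2078: Wed (+1)  2079: Thu (+1)  2080: Sat (+2)
  2081: Sun (+1)  2082: Mon (+1) ✓  2083: Tue (+1)  2084: Thu (+2)  … (52 more years) …
  2137: Sat (+1)  2138: Sun (+1)  2139: Mon (+1) ✓  2140: Wed (+2)  2141: Thu (+1)
  2142: Fri (+1)  2143: Sat (+1)  2144: Mon (+2) ✓  2145: Tue (+1)  2146: Wed (+1)
  2147: Thu (+1)  2148: Sat (+2)  2149: Sun (+1)  2150: Mon (+1) ✓
Monday years: 2071, 2076, 2082, 2093, 2099, 2105, 2111, 2116, 2122, 2133, 2139, 2144, 2150 — 13 in total.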